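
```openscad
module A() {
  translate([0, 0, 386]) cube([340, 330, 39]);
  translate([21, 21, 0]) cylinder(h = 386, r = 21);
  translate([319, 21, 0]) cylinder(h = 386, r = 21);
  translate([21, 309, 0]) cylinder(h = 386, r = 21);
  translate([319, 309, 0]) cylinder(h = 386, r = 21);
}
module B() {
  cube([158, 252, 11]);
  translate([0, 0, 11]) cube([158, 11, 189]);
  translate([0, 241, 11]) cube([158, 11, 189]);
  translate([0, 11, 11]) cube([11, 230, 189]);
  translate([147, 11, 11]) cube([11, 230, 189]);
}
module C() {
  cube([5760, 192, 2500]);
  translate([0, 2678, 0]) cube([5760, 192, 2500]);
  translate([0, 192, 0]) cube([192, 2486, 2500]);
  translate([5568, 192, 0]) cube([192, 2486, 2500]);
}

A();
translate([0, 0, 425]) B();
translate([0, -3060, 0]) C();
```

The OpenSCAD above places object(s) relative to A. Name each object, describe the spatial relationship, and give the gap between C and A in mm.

A is a stool. B is an open box. C is a house frame. The open box is on top of the stool. The house frame is on the floor beside the stool on its −y side. The gap between the house frame and the stool is 190 mm.

The house frame's nearest face is 190 mm from the stool's −y face.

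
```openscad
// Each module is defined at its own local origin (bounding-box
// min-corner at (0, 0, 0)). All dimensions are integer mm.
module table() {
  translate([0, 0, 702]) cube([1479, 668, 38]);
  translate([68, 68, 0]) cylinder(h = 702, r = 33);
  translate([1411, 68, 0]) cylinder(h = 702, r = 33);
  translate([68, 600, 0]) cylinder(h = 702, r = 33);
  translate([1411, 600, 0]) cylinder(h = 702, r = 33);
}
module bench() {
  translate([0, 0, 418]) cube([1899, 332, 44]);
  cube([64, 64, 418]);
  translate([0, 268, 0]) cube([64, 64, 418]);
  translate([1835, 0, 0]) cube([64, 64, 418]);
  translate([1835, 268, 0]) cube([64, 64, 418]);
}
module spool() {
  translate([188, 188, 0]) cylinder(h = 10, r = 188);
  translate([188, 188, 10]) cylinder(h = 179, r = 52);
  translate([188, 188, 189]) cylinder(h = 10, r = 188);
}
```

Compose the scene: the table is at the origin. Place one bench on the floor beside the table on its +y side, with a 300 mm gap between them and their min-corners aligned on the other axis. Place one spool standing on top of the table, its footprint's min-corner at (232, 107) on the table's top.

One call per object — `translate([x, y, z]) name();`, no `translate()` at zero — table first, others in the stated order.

table();
translate([0, 968, 0]) bench();
translate([232, 107, 740]) spool();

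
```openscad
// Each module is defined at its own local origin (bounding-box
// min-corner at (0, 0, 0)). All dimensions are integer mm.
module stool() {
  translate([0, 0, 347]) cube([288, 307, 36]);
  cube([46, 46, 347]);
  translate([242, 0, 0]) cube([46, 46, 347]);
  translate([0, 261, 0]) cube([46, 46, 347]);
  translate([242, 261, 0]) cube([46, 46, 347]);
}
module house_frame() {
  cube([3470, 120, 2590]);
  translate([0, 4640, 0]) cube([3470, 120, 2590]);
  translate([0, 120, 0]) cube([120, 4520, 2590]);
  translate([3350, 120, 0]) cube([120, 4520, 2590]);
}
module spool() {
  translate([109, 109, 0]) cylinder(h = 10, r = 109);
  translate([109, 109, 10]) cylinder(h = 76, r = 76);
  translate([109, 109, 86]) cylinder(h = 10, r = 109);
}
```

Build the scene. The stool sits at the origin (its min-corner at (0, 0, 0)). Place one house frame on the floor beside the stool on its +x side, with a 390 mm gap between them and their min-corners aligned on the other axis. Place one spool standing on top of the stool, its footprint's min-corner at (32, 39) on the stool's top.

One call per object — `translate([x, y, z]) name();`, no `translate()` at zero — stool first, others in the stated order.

stool();
translate([678, 0, 0]) house_frame();
translate([32, 39, 383]) spool();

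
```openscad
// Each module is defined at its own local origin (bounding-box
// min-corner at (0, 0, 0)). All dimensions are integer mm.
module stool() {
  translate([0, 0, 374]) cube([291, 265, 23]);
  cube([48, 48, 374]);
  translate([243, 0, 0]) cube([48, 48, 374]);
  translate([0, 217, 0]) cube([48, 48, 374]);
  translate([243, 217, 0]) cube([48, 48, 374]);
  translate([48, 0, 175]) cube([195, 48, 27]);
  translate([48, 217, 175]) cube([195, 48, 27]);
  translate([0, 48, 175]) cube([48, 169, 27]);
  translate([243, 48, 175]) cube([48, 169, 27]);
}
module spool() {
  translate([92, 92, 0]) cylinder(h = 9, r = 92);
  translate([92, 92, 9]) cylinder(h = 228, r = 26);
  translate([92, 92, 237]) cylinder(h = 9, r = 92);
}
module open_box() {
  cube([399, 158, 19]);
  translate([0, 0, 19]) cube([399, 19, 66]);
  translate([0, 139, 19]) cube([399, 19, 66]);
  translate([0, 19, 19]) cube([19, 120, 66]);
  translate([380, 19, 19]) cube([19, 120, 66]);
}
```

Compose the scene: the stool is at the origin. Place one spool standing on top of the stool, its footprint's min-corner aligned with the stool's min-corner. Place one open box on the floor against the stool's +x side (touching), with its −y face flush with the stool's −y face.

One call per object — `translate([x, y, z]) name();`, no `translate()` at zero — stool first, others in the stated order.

stool();
translate([0, 0, 397]) spool();
translate([291, 0, 0]) open_box();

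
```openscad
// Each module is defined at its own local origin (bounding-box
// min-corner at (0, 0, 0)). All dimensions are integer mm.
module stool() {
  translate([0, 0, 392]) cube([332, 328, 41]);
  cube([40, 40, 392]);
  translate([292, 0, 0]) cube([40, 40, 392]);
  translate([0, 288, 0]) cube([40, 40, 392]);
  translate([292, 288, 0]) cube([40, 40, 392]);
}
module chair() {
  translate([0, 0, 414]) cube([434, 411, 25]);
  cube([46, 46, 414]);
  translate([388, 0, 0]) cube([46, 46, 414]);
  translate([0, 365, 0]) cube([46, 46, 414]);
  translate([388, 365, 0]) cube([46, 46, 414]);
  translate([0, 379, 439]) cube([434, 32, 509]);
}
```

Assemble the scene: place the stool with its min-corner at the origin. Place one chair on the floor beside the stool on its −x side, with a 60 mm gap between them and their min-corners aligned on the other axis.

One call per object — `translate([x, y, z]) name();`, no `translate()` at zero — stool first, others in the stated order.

stool();
translate([-494, 0, 0]) chair();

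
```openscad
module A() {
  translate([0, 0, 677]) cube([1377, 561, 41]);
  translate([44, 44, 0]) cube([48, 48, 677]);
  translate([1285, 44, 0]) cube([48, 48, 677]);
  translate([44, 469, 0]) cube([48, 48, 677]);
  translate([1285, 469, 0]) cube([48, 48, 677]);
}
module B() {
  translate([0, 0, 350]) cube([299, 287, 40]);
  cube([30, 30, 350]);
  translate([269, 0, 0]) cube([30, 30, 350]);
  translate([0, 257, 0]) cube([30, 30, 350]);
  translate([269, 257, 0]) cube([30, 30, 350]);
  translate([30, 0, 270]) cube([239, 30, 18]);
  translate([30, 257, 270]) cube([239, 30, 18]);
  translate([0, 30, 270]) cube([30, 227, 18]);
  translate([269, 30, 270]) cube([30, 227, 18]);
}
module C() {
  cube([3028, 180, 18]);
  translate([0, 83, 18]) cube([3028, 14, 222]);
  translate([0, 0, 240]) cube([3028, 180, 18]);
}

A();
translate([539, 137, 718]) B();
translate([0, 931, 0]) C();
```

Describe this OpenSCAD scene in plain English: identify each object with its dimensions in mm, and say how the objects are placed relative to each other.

A is a rectangular dining table. The top is 1377×561×41 mm with its upper surface at z = 718 mm. It stands on four 48×48 mm square legs, each inset 44 mm from the nearest pair of top edges, running from the floor to the underside of the top.

B is a four-legged stool. The seat is a 299×287×40 mm slab whose top surface is at z = 390 mm; four square legs, each 30×30 mm in cross-section, run from the floor (z = 0) to the underside of the seat, each flush with a corner of the seat. Four stretchers, 30 mm wide and 18 mm tall, connect adjacent legs with their undersides at z = 270 mm, each running between the inner faces of the legs it joins and aligned with the legs' outer faces on the other axis.

C is an I-beam lying along x, 3028 mm long. Overall section height 258 mm. Two flanges 180 mm wide (y) and 18 mm thick, one on the floor and one at the top; a web 14 mm thick runs between them, centred on the flange width.

The stool is on top of the table, centred. The I-beam is on the floor beside the table on its +y side.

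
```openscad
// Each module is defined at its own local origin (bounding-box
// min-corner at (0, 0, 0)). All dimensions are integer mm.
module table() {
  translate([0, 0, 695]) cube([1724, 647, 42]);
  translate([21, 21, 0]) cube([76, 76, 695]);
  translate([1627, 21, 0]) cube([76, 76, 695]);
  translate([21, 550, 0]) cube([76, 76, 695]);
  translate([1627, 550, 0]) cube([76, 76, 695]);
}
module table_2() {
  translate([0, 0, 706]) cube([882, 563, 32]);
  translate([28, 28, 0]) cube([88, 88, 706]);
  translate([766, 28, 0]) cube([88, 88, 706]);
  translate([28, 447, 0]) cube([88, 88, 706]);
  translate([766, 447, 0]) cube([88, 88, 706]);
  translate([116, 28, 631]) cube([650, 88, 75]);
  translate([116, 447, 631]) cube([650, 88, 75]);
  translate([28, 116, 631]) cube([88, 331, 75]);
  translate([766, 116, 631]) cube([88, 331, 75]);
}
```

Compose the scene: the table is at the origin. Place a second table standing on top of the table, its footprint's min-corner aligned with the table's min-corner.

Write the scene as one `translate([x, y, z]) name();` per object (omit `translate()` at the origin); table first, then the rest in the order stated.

table();
translate([0, 0, 737]) table_2();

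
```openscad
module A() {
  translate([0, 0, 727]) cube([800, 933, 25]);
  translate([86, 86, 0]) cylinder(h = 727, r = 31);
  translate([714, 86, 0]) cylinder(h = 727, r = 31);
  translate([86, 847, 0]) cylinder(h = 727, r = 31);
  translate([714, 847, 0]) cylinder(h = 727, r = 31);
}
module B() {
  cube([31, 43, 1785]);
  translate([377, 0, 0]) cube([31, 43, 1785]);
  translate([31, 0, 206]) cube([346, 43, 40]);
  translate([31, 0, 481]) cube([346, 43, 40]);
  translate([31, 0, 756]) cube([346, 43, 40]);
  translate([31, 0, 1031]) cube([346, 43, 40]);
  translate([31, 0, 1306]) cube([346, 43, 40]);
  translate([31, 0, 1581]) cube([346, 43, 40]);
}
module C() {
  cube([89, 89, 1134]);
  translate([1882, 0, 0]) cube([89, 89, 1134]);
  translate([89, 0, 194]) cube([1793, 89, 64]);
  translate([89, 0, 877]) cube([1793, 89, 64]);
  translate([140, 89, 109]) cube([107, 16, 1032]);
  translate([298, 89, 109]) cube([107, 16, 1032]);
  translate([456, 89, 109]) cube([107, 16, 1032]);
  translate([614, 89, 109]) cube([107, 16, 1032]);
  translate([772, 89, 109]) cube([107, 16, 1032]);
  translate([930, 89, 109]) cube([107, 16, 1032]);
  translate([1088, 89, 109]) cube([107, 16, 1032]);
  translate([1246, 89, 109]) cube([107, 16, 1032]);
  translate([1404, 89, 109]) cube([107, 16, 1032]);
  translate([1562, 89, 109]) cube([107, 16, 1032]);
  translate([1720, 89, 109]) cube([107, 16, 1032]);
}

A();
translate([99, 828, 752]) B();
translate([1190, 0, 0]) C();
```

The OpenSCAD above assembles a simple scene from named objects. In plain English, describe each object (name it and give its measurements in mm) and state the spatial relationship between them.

A is a rectangular dining table. The top is 800×933×25 mm with its upper surface at z = 752 mm. It stands on four round legs of 62 mm diameter, each leg's bounding box inset 55 mm from the nearest pair of top edges, running from the floor to the underside of the top.

B is a straight ladder. Two 31×43 mm vertical rails, 1785 mm tall, stand 408 mm apart (outside-to-outside) with their front faces coplanar on the −y side. 6 rungs, each 43 mm deep and 40 mm tall, span between the inner faces of the rails, front faces flush with the rails. The lowest rung's underside is at z = 206 mm and rungs are spaced 275 mm apart (underside to underside).

C is a fence section. Two 89×89 mm posts, 1134 mm tall, stand on the floor with a clear span of 1793 mm between their inner faces. Two horizontal rails of 89×64 mm section span the gap between the posts with their undersides at z = 194 mm and z = 877 mm, flush with the posts' −y face. 11 pickets, each 107 mm wide, 16 mm thick and 1032 mm tall, are fixed to the +y face of the rails with their bottoms at z = 109 mm, evenly spaced across the span with equal gaps (rounded down to the nearest mm) at the −x end and between each pair — any rounding remainder accumulates at the +x end.

The ladder is on top of the table. The fence section is on the floor beside the table on its +x side.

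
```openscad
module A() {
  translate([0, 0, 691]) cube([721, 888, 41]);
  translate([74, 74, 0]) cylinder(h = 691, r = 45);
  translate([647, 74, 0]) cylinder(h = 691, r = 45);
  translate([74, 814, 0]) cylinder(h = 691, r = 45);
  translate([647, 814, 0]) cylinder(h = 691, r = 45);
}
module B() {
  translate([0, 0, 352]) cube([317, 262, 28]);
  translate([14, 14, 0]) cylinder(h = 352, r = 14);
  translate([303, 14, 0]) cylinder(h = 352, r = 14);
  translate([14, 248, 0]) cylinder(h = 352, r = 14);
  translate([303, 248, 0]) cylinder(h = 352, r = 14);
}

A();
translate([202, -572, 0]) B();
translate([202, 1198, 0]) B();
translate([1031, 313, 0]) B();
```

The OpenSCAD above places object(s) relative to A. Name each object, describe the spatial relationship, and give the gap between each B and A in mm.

A is a table. B is a stool. Three stools sit around the table at the −y, +y, +x sides. The gap between each stool and the table is 310 mm.

Each stool's nearest face is 310 mm from the table's bounding box.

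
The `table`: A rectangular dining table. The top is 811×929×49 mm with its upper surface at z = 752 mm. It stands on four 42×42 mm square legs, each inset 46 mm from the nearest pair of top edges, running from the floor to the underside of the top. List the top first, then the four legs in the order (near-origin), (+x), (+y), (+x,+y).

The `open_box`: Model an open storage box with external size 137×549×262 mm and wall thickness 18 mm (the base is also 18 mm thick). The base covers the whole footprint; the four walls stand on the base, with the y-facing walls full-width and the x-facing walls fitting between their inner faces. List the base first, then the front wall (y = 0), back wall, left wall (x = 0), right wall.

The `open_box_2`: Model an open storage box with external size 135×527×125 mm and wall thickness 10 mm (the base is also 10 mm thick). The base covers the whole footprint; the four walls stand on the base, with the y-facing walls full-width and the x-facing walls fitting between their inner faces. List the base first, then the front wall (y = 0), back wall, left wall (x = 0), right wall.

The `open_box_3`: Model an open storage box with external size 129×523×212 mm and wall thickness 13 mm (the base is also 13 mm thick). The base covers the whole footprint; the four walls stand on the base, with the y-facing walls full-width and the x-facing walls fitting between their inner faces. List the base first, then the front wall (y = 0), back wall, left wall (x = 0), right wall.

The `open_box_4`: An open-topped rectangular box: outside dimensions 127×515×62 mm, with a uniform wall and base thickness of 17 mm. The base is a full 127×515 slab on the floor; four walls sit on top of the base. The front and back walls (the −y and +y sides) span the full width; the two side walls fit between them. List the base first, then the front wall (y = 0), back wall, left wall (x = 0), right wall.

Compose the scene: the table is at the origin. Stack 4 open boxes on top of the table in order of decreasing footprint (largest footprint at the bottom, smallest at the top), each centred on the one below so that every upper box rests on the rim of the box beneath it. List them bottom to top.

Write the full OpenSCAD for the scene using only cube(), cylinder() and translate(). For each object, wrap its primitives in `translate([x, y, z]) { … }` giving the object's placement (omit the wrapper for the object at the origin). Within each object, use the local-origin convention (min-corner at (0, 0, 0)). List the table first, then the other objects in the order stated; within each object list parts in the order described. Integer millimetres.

translate([0, 0, 703]) cube([811, 929, 49]);
translate([46, 46, 0]) cube([42, 42, 703]);
translate([723, 46, 0]) cube([42, 42, 703]);
translate([46, 841, 0]) cube([42, 42, 703]);
translate([723, 841, 0]) cube([42, 42, 703]);
translate([337, 190, 752]) {
  cube([137, 549, 18]);
  translate([0, 0, 18]) cube([137, 18, 244]);
  translate([0, 531, 18]) cube([137, 18, 244]);
  translate([0, 18, 18]) cube([18, 513, 244]);
  translate([119, 18, 18]) cube([18, 513, 244]);
}
translate([338, 201, 1014]) {
  cube([135, 527, 10]);
  translate([0, 0, 10]) cube([135, 10, 115]);
  translate([0, 517, 10]) cube([135, 10, 115]);
  translate([0, 10, 10]) cube([10, 507, 115]);
  translate([125, 10, 10]) cube([10, 507, 115]);
}
translate([341, 203, 1139]) {
  cube([129, 523, 13]);
  translate([0, 0, 13]) cube([129, 13, 199]);
  translate([0, 510, 13]) cube([129, 13, 199]);
  translate([0, 13, 13]) cube([13, 497, 199]);
  translate([116, 13, 13]) cube([13, 497, 199]);
}
translate([342, 207, 1351]) {
  cube([127, 515, 17]);
  translate([0, 0, 17]) cube([127, 17, 45]);
  translate([0, 498, 17]) cube([127, 17, 45]);
  translate([0, 17, 17]) cube([17, 481, 45]);
  translate([110, 17, 17]) cube([17, 481, 45]);
}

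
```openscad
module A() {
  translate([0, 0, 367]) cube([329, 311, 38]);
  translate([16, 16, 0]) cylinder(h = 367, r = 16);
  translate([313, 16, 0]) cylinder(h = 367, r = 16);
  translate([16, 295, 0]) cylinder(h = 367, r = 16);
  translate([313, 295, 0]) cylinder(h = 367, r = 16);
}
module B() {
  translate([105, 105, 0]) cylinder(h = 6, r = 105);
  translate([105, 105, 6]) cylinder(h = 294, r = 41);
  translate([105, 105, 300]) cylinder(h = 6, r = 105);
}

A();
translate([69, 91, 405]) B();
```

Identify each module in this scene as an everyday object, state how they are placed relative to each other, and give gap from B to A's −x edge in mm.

A is a stool. B is a spool. The spool is on top of the stool. The gap from the spool to the stool's −x edge is 69 mm.

The spool's min-x is at 69; the stool's min-x is 0; gap = 69 mm.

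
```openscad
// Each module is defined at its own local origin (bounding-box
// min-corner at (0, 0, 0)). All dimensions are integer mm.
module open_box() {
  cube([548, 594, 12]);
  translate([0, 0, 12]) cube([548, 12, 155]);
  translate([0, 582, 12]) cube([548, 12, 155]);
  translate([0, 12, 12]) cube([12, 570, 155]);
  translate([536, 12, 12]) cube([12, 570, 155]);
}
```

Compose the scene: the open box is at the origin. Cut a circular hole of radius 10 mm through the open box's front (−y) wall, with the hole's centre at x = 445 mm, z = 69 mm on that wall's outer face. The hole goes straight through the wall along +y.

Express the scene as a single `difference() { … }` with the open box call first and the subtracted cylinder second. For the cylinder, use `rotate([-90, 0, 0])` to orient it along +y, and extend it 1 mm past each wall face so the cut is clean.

difference() {
  open_box();
  translate([445, -1, 69]) rotate([-90, 0, 0]) cylinder(h = 14, r = 10);
}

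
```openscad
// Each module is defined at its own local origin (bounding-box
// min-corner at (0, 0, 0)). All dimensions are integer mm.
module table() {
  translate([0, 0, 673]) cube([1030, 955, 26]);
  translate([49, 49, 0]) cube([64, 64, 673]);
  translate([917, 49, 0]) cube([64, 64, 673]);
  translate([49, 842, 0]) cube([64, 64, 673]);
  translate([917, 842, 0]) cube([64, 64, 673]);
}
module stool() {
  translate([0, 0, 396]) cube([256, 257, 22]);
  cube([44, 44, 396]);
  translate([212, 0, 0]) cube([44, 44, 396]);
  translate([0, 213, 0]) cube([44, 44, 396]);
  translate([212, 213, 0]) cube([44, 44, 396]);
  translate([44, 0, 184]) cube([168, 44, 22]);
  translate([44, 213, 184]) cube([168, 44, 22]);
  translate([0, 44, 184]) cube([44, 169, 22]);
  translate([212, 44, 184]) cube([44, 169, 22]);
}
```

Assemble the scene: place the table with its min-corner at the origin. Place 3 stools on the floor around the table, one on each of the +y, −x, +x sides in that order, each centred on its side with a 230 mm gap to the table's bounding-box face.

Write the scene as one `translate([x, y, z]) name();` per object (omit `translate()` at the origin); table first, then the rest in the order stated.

table();
translate([387, 1185, 0]) stool();
translate([-486, 349, 0]) stool();
translate([1260, 349, 0]) stool();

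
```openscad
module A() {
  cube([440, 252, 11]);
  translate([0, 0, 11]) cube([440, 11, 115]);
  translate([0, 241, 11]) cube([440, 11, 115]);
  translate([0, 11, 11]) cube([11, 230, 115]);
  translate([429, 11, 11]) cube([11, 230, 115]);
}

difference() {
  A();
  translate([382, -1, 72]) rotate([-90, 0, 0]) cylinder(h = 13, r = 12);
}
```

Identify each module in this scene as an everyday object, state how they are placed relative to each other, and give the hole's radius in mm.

A is an open box. The open box has a circular hole through its front wall. The hole's radius is 12 mm.

The subtracted cylinder has r = 12 mm.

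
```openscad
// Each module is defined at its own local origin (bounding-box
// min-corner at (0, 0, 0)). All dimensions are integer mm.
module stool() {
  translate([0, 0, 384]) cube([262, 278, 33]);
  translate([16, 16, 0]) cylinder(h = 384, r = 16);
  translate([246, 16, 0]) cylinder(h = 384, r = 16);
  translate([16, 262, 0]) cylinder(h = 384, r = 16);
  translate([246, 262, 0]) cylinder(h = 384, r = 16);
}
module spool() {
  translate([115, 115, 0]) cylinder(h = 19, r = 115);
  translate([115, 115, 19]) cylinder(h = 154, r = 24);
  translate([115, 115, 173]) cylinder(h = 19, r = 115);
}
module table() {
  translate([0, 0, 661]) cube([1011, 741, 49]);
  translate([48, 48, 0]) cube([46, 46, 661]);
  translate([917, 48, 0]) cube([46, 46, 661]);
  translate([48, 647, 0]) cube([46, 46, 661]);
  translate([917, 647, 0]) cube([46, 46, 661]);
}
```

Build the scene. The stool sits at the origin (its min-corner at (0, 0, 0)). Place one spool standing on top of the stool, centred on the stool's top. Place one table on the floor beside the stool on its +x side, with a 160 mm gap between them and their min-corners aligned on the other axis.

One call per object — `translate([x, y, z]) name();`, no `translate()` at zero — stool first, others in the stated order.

stool();
translate([16, 24, 417]) spool();
translate([422, 0, 0]) table();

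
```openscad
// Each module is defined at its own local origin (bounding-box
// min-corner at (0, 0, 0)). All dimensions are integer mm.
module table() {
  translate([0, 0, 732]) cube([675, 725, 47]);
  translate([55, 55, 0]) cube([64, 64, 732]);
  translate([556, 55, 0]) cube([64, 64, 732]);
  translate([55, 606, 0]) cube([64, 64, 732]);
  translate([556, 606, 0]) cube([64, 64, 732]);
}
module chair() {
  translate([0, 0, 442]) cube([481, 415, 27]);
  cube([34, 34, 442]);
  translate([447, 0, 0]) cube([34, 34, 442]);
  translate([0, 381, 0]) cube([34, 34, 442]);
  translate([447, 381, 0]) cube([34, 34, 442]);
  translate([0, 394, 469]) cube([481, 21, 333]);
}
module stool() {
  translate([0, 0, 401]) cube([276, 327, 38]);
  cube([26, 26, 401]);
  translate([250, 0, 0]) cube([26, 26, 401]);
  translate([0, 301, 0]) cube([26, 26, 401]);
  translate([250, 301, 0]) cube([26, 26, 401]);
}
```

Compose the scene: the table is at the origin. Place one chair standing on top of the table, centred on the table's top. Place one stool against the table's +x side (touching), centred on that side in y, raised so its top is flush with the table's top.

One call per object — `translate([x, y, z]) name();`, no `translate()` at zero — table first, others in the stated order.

table();
translate([97, 155, 779]) chair();
translate([675, 199, 340]) stool();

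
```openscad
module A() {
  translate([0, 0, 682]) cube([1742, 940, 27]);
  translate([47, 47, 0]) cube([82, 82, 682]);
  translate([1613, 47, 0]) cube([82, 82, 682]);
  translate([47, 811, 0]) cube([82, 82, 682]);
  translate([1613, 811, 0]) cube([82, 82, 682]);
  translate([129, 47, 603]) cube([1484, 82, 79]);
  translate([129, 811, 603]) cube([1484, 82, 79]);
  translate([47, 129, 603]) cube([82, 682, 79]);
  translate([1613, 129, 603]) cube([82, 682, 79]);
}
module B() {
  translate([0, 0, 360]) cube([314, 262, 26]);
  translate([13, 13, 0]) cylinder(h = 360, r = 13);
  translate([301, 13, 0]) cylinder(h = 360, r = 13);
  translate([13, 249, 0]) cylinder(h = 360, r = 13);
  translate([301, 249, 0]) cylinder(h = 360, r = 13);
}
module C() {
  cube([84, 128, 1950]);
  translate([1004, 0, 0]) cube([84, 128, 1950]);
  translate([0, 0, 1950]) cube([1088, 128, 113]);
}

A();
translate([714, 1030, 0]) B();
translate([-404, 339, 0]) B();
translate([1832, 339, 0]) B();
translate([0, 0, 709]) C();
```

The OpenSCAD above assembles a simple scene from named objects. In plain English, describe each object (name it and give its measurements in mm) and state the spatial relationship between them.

A is a table: top 1742 mm (x) × 940 mm (y), 27 mm thick, upper face at z = 709 mm, on four 82×82 mm square legs, each inset 47 mm from the nearest pair of top edges, running from z = 0 to the bottom of the top. Four apron rails, 82 mm thick and 79 mm tall, run between adjacent legs with their top edges flush with the underside of the top and their outer faces flush with the legs' outer faces.

B is a four-legged stool. The seat is a 314×262×26 mm slab whose top surface is at z = 386 mm; four round legs, each 26 mm in diameter, run from the floor (z = 0) to the underside of the seat, each leg's axis is inset half a diameter from the nearest pair of seat edges (so the leg's bounding box is flush with the corner).

C is a rectangular door frame: two vertical jambs of 84×128 mm section, 1950 mm tall, with a clear opening 920 mm wide between their inner faces. A header 113 mm tall and 128 mm deep lies on top of the jambs and spans the full outside width.

Three stools sit around the table at the +y, −x, +x sides. The door frame is on top of the table.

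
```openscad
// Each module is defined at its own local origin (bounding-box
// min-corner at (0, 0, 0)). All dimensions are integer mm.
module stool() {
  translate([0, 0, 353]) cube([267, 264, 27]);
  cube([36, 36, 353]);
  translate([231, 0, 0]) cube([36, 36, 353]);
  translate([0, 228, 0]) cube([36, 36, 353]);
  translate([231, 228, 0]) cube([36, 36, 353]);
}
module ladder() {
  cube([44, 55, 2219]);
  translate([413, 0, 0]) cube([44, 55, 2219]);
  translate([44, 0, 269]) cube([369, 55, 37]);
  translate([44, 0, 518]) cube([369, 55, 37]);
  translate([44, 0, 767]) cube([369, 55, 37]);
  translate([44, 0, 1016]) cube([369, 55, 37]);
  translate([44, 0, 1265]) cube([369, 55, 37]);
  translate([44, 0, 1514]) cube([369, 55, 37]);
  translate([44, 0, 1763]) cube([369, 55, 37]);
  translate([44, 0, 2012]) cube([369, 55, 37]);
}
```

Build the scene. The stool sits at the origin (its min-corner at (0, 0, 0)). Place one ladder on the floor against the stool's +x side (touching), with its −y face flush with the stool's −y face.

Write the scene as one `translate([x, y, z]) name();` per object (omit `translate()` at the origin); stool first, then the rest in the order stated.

stool();
translate([267, 0, 0]) ladder();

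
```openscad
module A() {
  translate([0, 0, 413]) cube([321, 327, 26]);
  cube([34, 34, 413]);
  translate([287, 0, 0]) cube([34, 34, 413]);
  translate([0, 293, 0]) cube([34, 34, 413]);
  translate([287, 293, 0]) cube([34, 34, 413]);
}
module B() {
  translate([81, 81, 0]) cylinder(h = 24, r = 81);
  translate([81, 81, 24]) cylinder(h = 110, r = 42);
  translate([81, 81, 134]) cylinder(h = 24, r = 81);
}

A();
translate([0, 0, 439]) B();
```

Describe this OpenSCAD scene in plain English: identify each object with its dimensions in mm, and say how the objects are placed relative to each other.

A is a four-legged stool. The seat is a 321×327×26 mm slab whose top surface is at z = 439 mm; four square legs, each 34×34 mm in cross-section, run from the floor (z = 0) to the underside of the seat, each flush with a corner of the seat.

B is a spool: two coaxial disc flanges of radius 81 mm and thickness 24 mm, joined by a core cylinder of radius 42 mm and height 110 mm. The lower flange rests on z = 0 and the three cylinders share a vertical axis.

The spool is on top of the stool.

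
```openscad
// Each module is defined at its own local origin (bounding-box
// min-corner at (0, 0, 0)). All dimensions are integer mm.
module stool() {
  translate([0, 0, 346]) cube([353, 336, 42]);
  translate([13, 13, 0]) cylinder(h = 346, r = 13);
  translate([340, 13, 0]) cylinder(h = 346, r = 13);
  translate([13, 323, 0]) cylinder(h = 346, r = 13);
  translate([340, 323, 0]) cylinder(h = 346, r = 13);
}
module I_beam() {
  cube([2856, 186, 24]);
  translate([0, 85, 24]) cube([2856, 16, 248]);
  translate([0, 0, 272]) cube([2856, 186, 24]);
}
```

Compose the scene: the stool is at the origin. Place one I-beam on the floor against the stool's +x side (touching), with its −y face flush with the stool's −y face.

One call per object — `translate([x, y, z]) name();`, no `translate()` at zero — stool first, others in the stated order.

stool();
translate([353, 0, 0]) I_beam();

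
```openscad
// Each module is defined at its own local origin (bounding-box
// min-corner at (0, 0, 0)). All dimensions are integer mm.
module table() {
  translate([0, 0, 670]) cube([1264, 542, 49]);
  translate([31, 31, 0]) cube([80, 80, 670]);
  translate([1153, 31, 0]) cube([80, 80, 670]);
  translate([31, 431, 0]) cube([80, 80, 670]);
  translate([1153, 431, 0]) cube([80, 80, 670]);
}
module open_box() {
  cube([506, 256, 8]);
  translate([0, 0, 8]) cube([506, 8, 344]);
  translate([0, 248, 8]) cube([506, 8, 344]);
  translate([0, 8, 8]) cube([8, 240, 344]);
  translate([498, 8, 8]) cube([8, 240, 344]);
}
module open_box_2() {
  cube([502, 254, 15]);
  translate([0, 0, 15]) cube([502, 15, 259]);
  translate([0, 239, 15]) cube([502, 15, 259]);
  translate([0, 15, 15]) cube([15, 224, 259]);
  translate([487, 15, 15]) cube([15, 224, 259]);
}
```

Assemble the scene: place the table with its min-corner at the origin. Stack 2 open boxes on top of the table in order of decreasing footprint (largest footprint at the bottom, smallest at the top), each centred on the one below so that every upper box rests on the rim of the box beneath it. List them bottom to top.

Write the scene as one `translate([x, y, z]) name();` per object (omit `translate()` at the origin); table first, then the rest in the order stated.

table();
translate([379, 143, 719]) open_box();
translate([381, 144, 1071]) open_box_2();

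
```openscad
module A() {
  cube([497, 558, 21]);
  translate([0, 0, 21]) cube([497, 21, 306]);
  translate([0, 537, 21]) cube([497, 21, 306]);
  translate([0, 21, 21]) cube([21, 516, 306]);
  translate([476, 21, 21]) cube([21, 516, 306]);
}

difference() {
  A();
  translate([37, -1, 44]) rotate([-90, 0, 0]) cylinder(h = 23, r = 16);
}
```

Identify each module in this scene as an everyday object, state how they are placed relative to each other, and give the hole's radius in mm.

The subtracted cylinder has r = 16 mm.

A is an open box. The open box has a circular hole through its front wall. The hole's radius is 16 mm.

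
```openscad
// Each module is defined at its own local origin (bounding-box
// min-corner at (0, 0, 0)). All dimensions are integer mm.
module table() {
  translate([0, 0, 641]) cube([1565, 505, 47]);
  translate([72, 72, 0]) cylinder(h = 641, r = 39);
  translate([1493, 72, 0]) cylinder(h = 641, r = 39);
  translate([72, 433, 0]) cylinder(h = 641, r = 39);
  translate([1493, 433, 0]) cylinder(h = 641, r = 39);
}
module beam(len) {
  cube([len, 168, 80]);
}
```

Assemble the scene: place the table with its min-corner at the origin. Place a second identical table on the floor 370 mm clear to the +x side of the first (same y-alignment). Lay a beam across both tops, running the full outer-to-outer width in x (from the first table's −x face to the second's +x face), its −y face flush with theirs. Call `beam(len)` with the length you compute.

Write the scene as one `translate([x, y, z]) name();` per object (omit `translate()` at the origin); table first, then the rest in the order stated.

table();
translate([1935, 0, 0]) table();
translate([0, 0, 688]) beam(3500);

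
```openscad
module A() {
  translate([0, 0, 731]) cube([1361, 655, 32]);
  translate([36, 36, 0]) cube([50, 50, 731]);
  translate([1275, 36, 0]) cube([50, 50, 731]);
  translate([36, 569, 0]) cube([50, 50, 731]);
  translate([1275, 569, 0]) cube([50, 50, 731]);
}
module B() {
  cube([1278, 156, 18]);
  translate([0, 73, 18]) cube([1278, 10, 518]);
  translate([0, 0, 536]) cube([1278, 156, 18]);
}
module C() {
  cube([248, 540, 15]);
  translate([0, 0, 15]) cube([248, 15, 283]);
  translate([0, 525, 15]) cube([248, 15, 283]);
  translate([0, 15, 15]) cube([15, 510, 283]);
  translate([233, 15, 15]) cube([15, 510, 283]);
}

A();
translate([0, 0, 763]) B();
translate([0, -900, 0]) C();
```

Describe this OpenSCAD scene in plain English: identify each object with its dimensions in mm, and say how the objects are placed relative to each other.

A is a table: top 1361 mm (x) × 655 mm (y), 32 mm thick, upper face at z = 763 mm, on four 50×50 mm square legs, each inset 36 mm from the nearest pair of top edges, running from z = 0 to the bottom of the top.

B is an I-beam lying along x, 1278 mm long. Overall section height 554 mm. Two flanges 156 mm wide (y) and 18 mm thick, one on the floor and one at the top; a web 10 mm thick runs between them, centred on the flange width.

C is an open storage box with external size 248×540×298 mm and wall thickness 15 mm (the base is also 15 mm thick). The base covers the whole footprint; the four walls stand on the base, with the y-facing walls full-width and the x-facing walls fitting between their inner faces.

The I-beam is on top of the table. The open box is on the floor beside the table on its −y side.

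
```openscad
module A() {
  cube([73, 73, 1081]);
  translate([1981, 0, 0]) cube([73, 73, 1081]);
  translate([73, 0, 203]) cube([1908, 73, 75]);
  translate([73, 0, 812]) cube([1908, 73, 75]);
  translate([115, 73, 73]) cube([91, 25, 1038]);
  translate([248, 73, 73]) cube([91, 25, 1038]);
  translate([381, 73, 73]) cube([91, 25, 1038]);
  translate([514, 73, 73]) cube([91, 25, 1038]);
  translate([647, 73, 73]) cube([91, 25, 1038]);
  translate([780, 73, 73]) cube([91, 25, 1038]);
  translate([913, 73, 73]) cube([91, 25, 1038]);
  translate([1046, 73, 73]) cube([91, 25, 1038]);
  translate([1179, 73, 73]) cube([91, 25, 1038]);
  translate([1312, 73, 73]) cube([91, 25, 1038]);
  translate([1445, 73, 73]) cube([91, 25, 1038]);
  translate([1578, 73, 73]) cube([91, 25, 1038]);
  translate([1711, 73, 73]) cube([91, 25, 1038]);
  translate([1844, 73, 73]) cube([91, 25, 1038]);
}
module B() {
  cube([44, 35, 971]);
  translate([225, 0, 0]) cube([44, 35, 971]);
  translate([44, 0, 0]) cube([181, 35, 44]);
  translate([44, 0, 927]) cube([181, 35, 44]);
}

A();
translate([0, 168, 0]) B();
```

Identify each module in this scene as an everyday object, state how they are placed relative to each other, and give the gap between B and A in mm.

The picture frame's nearest face is 70 mm from the fence section's +y face.

A is a fence section. B is a picture frame. The picture frame is on the floor beside the fence section on its +y side. The gap between the picture frame and the fence section is 70 mm.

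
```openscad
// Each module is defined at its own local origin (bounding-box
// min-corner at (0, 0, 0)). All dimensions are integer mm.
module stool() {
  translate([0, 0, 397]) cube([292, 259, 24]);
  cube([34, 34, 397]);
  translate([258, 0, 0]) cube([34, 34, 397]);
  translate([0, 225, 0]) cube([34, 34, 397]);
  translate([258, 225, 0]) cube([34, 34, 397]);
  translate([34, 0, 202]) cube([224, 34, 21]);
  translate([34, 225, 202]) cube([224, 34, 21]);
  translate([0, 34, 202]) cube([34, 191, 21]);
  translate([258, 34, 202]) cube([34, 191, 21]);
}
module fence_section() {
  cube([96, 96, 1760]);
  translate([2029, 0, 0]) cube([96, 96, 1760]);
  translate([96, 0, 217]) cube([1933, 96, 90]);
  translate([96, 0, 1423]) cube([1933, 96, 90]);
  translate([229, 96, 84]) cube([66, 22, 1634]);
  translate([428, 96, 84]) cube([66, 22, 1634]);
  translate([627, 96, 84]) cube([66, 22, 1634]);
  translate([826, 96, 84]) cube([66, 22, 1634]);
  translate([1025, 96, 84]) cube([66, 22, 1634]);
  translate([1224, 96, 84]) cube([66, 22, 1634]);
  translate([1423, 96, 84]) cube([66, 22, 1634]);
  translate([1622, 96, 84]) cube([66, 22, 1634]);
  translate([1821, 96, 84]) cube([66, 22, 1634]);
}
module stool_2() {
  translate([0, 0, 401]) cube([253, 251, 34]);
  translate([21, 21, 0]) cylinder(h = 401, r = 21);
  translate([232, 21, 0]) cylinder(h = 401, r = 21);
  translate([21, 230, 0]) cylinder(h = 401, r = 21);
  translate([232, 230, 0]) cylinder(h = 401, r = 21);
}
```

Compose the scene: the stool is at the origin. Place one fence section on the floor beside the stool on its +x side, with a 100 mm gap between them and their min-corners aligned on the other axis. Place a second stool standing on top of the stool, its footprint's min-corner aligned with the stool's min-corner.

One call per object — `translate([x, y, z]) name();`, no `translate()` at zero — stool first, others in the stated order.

stool();
translate([392, 0, 0]) fence_section();
translate([0, 0, 421]) stool_2();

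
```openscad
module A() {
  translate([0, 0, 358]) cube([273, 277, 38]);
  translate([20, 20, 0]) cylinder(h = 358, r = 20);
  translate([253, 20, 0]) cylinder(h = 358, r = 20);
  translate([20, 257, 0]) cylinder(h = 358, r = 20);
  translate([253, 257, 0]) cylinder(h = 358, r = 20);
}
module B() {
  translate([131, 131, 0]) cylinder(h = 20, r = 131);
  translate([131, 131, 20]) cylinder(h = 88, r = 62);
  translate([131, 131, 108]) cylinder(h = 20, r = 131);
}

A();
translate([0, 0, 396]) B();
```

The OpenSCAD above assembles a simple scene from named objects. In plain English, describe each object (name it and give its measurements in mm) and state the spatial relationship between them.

A is a simple wooden stool: a rectangular seat 273 mm (x) by 277 mm (y), 38 mm thick, top face at z = 396 mm, on four round legs, each 40 mm in diameter. The legs rest on z = 0, each leg's axis is inset half a diameter from the nearest pair of seat edges (so the leg's bounding box is flush with the corner).

B is a spool: two coaxial disc flanges of radius 131 mm and thickness 20 mm, joined by a core cylinder of radius 62 mm and height 88 mm. The lower flange rests on z = 0 and the three cylinders share a vertical axis.

The spool is on top of the stool.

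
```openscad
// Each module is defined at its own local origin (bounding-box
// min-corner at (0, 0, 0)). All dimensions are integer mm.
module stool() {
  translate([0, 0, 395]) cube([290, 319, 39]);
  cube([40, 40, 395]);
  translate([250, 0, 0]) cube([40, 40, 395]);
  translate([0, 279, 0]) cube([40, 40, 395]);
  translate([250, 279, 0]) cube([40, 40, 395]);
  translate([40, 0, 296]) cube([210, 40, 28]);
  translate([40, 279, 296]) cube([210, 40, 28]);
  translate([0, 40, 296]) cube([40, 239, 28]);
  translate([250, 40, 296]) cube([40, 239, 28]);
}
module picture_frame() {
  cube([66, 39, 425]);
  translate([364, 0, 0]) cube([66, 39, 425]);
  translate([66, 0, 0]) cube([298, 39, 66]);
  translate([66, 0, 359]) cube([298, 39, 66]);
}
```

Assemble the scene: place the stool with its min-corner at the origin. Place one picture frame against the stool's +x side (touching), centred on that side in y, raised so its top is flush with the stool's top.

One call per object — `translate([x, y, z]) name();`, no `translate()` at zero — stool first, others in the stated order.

stool();
translate([290, 140, 9]) picture_frame();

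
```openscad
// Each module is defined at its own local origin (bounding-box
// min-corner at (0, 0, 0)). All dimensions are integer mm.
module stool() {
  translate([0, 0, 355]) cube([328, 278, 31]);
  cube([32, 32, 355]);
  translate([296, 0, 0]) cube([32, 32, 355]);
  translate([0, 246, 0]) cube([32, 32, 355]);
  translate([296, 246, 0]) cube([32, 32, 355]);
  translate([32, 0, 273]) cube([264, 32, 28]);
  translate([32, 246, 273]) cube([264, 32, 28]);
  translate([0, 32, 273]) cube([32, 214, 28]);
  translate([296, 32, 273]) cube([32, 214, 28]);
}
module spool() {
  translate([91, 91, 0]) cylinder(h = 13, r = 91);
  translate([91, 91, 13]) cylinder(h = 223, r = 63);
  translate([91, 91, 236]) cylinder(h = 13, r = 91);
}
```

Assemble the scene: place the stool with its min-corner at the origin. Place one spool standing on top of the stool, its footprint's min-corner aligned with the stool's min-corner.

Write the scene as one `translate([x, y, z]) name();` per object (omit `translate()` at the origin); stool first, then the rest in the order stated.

stool();
translate([0, 0, 386]) spool();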